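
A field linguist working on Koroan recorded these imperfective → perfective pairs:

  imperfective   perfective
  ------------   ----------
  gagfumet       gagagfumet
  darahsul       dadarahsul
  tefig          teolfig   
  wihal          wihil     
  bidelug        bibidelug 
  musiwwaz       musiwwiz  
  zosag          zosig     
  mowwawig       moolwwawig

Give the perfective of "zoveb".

zosag and tefig both end in -g yet inflect differently (zosig, teolfig), so the final letter is not what conditions the rule; the last vowel is.
"zoveb" has last vowel 'e'. The one such stem in the data (gagfumet → gagagfumet) repeats the first consonant+vowel as a prefix (as do darahsul, bidelug), so the same rule applies.
So zoveb → zozoveb.

zozoveb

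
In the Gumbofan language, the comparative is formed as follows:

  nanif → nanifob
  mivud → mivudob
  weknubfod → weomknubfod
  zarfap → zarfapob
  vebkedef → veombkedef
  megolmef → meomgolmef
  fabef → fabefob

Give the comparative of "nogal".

"nogal" has 2 vowels. The stems with 2 vowels (nanif → nanifob, mivud → mivudob, zarfap → zarfapob) add -ob.
So nogal → nogalob.

nogalob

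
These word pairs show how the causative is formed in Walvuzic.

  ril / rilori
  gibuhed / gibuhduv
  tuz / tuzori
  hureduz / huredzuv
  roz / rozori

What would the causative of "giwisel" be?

giwisluv

hureduz and roz both end in -z yet inflect differently (huredzuv, rozori), so the final letter is not what conditions the rule; the number of vowels is.
"giwisel" has 3 vowels. The stems with 3 vowels (hureduz → huredzuv, gibuhed → gibuhduv) delete the last vowel and add -uv.
The other pattern: stems with 1 vowel add -ori.
So giwisel → giwisluv.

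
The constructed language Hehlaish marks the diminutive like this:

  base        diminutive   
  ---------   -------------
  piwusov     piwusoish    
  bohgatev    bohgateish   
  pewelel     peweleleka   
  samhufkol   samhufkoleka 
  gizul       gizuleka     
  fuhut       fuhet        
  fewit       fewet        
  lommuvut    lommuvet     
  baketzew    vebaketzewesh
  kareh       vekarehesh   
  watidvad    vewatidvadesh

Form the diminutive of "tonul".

bohgatev and pewelel both have last vowel 'e' yet inflect differently (bohgateish, peweleleka), so the last vowel is not what conditions the rule; the final letter is.
"tonul" ends in -l. The stems ending in -l (pewelel → peweleleka, samhufkol → samhufkoleka, gizul → gizuleka) add -eka.
So tonul → tonuleka.

tonuleka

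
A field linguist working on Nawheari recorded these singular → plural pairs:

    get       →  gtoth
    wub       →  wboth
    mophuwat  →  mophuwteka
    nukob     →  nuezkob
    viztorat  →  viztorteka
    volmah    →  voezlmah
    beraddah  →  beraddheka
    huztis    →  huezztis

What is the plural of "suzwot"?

suezzwot

wub and nukob both end in -b yet inflect differently (wboth, nuezkob), so the final letter is not what conditions the rule; the number of vowels is.
"suzwot" has 2 vowels. The stems with 2 vowels (volmah → voezlmah, huztis → huezztis, nukob → nuezkob) insert -ez- after the first vowel.
So suzwot → suezzwot.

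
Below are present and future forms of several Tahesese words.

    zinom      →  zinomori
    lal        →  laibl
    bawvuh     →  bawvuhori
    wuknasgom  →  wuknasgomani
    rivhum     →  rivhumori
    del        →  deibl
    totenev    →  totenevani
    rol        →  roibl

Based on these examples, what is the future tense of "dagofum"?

"dagofum" has 3 vowels. The stems with 3 vowels (wuknasgom → wuknasgomani, totenev → totenevani) add -ani.
So dagofum → dagofumani.

dagofumani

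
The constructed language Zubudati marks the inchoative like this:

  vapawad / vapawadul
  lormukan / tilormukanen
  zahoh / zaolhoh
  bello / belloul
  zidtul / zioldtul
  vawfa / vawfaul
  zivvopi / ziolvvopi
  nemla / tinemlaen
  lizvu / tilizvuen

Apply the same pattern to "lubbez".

tilubbezen

vawfa and nemla both end in -a yet inflect differently (vawfaul, tinemlaen), so the final letter is not what conditions the rule; the first letter is.
"lubbez" begins with l-. The stems beginning with l- (lormukan → tilormukanen, lizvu → tilizvuen) add ti- … -en around the stem.
The other patterns: stems beginning with b- or v- add -ul; stems beginning with z- insert -ol- after the first vowel.
So lubbez → tilubbezen.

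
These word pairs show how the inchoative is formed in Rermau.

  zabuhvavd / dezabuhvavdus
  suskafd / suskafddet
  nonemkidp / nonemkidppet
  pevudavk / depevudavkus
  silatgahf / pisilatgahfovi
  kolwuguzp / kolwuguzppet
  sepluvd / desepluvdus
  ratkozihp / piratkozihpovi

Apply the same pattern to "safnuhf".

pisafnuhfovi

ratkozihp and kolwuguzp both end in -p yet inflect differently (piratkozihpovi, kolwuguzppet), so the final letter is not what conditions the rule; the second-to-last letter is.
"safnuhf" has second-to-last letter 'h'. The stems whose second-to-last letter is 'h' (silatgahf → pisilatgahfovi, ratkozihp → piratkozihpovi) add pi- … -ovi around the stem.
So safnuhf → pisafnuhfovi.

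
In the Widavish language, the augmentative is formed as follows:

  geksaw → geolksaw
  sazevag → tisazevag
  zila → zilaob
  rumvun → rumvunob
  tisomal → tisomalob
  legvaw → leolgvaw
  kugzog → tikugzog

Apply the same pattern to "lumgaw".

sazevag and legvaw both have last vowel 'a' yet inflect differently (tisazevag, leolgvaw), so the last vowel is not what conditions the rule; the final letter is.
"lumgaw" ends in -w. The stems ending in -w (legvaw → leolgvaw, geksaw → geolksaw) insert -ol- after the first vowel.
So lumgaw → luolmgaw.

luolmgaw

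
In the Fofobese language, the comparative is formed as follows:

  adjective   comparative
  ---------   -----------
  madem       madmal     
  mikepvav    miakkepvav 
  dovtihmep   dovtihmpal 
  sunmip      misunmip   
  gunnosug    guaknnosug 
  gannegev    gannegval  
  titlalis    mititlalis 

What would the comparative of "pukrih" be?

mipukrih

gannegev and mikepvav both end in -v yet inflect differently (gannegval, miakkepvav), so the final letter is not what conditions the rule; the last vowel is.
"pukrih" has last vowel 'i'. The stems whose last vowel is 'i' (titlalis → mititlalis, sunmip → misunmip) add the prefix mi-.
The other patterns: stems whose last vowel is 'e' delete the last vowel and add -al; stems whose last vowel is 'a' or 'u' insert -ak- after the first vowel.
So pukrih → mipukrih.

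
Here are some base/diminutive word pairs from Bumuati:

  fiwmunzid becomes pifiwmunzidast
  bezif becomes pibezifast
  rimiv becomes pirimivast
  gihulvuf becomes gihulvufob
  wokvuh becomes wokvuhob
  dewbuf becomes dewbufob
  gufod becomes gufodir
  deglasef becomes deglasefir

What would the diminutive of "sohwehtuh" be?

sohwehtuhob

bezif and gihulvuf both end in -f yet inflect differently (pibezifast, gihulvufob), so the final letter is not what conditions the rule; the last vowel is.
"sohwehtuh" has last vowel 'u'. The stems whose last vowel is 'u' (gihulvuf → gihulvufob, wokvuh → wokvuhob, dewbuf → dewbufob) add -ob.
The other patterns: stems whose last vowel is 'i' add pi- … -ast around the stem; stems whose last vowel is 'e' or 'o' add -ir.
So sohwehtuh → sohwehtuhob.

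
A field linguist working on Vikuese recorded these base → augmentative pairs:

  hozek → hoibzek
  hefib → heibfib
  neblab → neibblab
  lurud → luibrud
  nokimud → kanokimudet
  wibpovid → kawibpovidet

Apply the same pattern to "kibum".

lurud and nokimud both end in -d yet inflect differently (luibrud, kanokimudet), so the final letter is not what conditions the rule; the number of vowels is.
"kibum" has 2 vowels. The stems with 2 vowels (hozek → hoibzek, hefib → heibfib, neblab → neibblab) insert -ib- after the first vowel.
The other pattern: stems with 3 vowels add ka- … -et around the stem.
So kibum → kiibbum.

kiibbum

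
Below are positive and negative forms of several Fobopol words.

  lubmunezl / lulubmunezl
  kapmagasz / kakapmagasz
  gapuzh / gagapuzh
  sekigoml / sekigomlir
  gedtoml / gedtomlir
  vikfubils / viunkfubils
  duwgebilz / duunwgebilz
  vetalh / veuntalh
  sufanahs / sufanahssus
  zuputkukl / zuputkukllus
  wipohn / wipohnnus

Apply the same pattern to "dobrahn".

dobrahnnus

lubmunezl and sekigoml both end in -l yet inflect differently (lulubmunezl, sekigomlir), so the final letter is not what conditions the rule; the second-to-last letter is.
"dobrahn" has second-to-last letter 'h'. The stems whose second-to-last letter is 'h' (sufanahs → sufanahssus, wipohn → wipohnnus) double the final consonant and add -us.
The other patterns: stems whose second-to-last letter is 's' or 'z' repeat the first consonant+vowel as a prefix; stems whose second-to-last letter is 'm' add -ir; stems whose second-to-last letter is 'l' insert -un- after the first vowel.
So dobrahn → dobrahnnus.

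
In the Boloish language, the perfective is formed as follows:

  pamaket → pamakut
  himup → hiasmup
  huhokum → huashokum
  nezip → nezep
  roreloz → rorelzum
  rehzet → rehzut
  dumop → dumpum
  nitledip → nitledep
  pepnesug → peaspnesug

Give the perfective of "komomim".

komomem

"komomim" has last vowel 'i'. The stems whose last vowel is 'i' (nezip → nezep, nitledip → nitledep) change the last vowel to 'e'.
So komomim → komomem.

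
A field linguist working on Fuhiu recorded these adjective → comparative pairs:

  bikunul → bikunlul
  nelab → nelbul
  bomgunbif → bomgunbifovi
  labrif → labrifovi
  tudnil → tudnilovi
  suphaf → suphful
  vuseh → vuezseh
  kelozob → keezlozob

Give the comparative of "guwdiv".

"guwdiv" has last vowel 'i'. The stems whose last vowel is 'i' (bomgunbif → bomgunbifovi, labrif → labrifovi, tudnil → tudnilovi) add -ovi.
The other patterns: stems whose last vowel is 'a' or 'u' delete the last vowel and add -ul; stems whose last vowel is 'e' or 'o' insert -ez- after the first vowel.
So guwdiv → guwdivovi.

guwdivovi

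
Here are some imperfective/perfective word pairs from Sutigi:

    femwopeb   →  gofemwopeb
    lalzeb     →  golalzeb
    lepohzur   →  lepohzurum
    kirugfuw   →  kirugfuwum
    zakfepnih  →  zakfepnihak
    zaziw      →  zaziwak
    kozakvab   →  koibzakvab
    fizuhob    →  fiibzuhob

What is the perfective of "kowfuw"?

kirugfuw and zaziw both end in -w yet inflect differently (kirugfuwum, zaziwak), so the final letter is not what conditions the rule; the last vowel is.
"kowfuw" has last vowel 'u'. The stems whose last vowel is 'u' (lepohzur → lepohzurum, kirugfuw → kirugfuwum) add -um.
The other patterns: stems whose last vowel is 'e' add the prefix go-; stems whose last vowel is 'i' add -ak; stems whose last vowel is 'a' or 'o' insert -ib- after the first vowel.
So kowfuw → kowfuwum.

kowfuwum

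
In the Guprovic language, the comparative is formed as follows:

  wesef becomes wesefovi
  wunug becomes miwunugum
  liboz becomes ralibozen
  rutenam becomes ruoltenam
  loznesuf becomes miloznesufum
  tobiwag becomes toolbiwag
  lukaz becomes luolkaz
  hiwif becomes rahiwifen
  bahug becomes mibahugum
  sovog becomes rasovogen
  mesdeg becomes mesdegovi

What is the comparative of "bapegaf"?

mesdeg and wunug both end in -g yet inflect differently (mesdegovi, miwunugum), so the final letter is not what conditions the rule; the last vowel is.
"bapegaf" has last vowel 'a'. The stems whose last vowel is 'a' (tobiwag → toolbiwag, lukaz → luolkaz, rutenam → ruoltenam) insert -ol- after the first vowel.
The other patterns: stems whose last vowel is 'e' add -ovi; stems whose last vowel is 'u' add mi- … -um around the stem; stems whose last vowel is 'i' or 'o' add ra- … -en around the stem.
So bapegaf → baolpegaf.

baolpegaf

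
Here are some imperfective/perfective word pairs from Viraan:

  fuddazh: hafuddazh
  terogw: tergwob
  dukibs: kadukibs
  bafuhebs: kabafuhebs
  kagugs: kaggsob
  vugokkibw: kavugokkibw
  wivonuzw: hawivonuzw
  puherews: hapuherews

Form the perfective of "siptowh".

"siptowh" has second-to-last letter 'w'. The one such stem in the data (puherews → hapuherews) adds the prefix ha-, so the same rule applies.
The other patterns: stems whose second-to-last letter is 'b' add the prefix ka-; stems whose second-to-last letter is 'g' delete the last vowel and add -ob.
So siptowh → hasiptowh.

hasiptowh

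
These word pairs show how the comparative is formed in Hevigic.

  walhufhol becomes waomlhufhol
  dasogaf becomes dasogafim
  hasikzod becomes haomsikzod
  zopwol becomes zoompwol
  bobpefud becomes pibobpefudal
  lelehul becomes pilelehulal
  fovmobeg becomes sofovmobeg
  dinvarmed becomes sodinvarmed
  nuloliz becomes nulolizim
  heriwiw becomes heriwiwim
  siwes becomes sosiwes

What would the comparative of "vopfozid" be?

vopfozidim

hasikzod and dinvarmed both end in -d yet inflect differently (haomsikzod, sodinvarmed), so the final letter is not what conditions the rule; the last vowel is.
"vopfozid" has last vowel 'i'. The stems whose last vowel is 'i' (nuloliz → nulolizim, heriwiw → heriwiwim) add -im.
The other patterns: stems whose last vowel is 'o' insert -om- after the first vowel; stems whose last vowel is 'e' add the prefix so-; stems whose last vowel is 'u' add pi- … -al around the stem.
So vopfozid → vopfozidim.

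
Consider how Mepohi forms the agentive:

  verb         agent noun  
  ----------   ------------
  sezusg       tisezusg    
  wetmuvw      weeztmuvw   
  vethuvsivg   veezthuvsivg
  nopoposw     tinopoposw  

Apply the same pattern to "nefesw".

wetmuvw and nopoposw both end in -w yet inflect differently (weeztmuvw, tinopoposw), so the final letter is not what conditions the rule; the second-to-last letter is.
"nefesw" has second-to-last letter 's'. The stems whose second-to-last letter is 's' (nopoposw → tinopoposw, sezusg → tisezusg) add the prefix ti-.
The other pattern: stems whose second-to-last letter is 'v' insert -ez- after the first vowel.
So nefesw → tinefesw.

tinefesw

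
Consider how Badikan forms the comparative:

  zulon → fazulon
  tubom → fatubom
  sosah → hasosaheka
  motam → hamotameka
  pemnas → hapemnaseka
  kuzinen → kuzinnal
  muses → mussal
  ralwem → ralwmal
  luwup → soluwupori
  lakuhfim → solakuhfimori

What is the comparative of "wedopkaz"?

hawedopkazeka

tubom and motam both end in -m yet inflect differently (fatubom, hamotameka), so the final letter is not what conditions the rule; the last vowel is.
"wedopkaz" has last vowel 'a'. The stems whose last vowel is 'a' (sosah → hasosaheka, motam → hamotameka, pemnas → hapemnaseka) add ha- … -eka around the stem.
So wedopkaz → hawedopkazeka.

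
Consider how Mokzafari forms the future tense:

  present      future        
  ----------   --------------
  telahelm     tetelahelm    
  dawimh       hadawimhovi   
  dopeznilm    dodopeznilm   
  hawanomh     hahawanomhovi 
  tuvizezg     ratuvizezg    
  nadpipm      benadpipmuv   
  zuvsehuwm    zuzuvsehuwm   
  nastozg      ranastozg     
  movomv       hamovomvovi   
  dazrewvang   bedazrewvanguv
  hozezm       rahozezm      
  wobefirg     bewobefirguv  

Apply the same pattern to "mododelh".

momododelh

hozezm and zuvsehuwm both end in -m yet inflect differently (rahozezm, zuzuvsehuwm), so the final letter is not what conditions the rule; the second-to-last letter is.
"mododelh" has second-to-last letter 'l'. The stems whose second-to-last letter is 'l' (dopeznilm → dodopeznilm, telahelm → tetelahelm) repeat the first consonant+vowel as a prefix.
The other patterns: stems whose second-to-last letter is 'z' add the prefix ra-; stems whose second-to-last letter is 'm' add ha- … -ovi around the stem; stems whose second-to-last letter is 'n', 'p' or 'r' add be- … -uv around the stem.
So mododelh → momododelh.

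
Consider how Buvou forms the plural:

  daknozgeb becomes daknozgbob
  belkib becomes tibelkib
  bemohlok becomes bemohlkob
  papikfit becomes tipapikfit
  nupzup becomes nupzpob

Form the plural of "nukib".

"nukib" has last vowel 'i'. The stems whose last vowel is 'i' (papikfit → tipapikfit, belkib → tibelkib) add the prefix ti-.
So nukib → tinukib.

tinukib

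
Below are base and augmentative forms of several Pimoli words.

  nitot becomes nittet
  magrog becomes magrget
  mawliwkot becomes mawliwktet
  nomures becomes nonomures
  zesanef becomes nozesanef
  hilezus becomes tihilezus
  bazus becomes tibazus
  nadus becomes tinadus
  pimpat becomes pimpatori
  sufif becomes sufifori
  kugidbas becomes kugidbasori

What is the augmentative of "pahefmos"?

pahefmset

nomures and hilezus both end in -s yet inflect differently (nonomures, tihilezus), so the final letter is not what conditions the rule; the last vowel is.
"pahefmos" has last vowel 'o'. The stems whose last vowel is 'o' (nitot → nittet, magrog → magrget, mawliwkot → mawliwktet) delete the last vowel and add -et.
So pahefmos → pahefmset.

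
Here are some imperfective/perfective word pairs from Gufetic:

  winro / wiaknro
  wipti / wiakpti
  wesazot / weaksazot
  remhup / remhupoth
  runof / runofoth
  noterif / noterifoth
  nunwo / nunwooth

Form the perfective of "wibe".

winro and nunwo both end in -o yet inflect differently (wiaknro, nunwooth), so the final letter is not what conditions the rule; the first letter is.
"wibe" begins with w-. The stems beginning with w- (winro → wiaknro, wipti → wiakpti, wesazot → weaksazot) insert -ak- after the first vowel.
So wibe → wiakbe.

wiakbe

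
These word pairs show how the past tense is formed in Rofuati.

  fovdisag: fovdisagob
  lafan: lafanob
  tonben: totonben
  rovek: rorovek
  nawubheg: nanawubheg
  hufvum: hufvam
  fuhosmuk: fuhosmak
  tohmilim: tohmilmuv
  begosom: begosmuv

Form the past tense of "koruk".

lafan and tonben both end in -n yet inflect differently (lafanob, totonben), so the final letter is not what conditions the rule; the last vowel is.
"koruk" has last vowel 'u'. The stems whose last vowel is 'u' (hufvum → hufvam, fuhosmuk → fuhosmak) change the last vowel to 'a'.
The other patterns: stems whose last vowel is 'a' add -ob; stems whose last vowel is 'e' repeat the first consonant+vowel as a prefix; stems whose last vowel is 'i' or 'o' delete the last vowel and add -uv.
So koruk → korak.

korak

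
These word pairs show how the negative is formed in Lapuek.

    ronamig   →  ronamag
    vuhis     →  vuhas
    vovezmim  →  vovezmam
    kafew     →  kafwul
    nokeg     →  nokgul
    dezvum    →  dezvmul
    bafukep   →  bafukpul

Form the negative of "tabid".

tabad

ronamig and nokeg both end in -g yet inflect differently (ronamag, nokgul), so the final letter is not what conditions the rule; the last vowel is.
"tabid" has last vowel 'i'. The stems whose last vowel is 'i' (ronamig → ronamag, vuhis → vuhas, vovezmim → vovezmam) change the last vowel to 'a'.
So tabid → tabad.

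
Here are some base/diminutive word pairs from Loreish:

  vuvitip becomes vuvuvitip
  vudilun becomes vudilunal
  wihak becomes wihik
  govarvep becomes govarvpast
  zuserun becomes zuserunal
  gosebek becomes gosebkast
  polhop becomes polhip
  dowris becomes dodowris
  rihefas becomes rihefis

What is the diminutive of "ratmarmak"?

vuvitip and govarvep both end in -p yet inflect differently (vuvuvitip, govarvpast), so the final letter is not what conditions the rule; the last vowel is.
"ratmarmak" has last vowel 'a'. The stems whose last vowel is 'a' (rihefas → rihefis, wihak → wihik) change the last vowel to 'i'.
So ratmarmak → ratmarmik.

ratmarmik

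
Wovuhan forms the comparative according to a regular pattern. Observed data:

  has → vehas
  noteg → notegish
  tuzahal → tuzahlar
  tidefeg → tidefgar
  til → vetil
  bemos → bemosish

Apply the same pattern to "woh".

vewoh

"woh" has 1 vowel. The stems with 1 vowel (til → vetil, has → vehas) add the prefix ve-.
The other patterns: stems with 2 vowels add -ish; stems with 3 vowels delete the last vowel and add -ar.
So woh → vewoh.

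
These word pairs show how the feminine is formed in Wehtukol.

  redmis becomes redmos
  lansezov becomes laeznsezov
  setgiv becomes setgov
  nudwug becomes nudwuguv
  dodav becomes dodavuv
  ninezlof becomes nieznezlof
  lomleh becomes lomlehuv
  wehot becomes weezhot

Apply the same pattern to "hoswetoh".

hoezswetoh

lansezov and setgiv both end in -v yet inflect differently (laeznsezov, setgov), so the final letter is not what conditions the rule; the last vowel is.
"hoswetoh" has last vowel 'o'. The stems whose last vowel is 'o' (ninezlof → nieznezlof, wehot → weezhot, lansezov → laeznsezov) insert -ez- after the first vowel.
The other patterns: stems whose last vowel is 'i' change the last vowel to 'o'; stems whose last vowel is 'a', 'e' or 'u' add -uv.
So hoswetoh → hoezswetoh.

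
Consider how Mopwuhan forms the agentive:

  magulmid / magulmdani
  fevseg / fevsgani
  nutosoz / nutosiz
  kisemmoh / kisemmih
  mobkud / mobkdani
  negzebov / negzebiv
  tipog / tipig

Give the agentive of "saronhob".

"saronhob" has last vowel 'o'. The stems whose last vowel is 'o' (negzebov → negzebiv, nutosoz → nutosiz, kisemmoh → kisemmih) change the last vowel to 'i'.
So saronhob → saronhib.

saronhib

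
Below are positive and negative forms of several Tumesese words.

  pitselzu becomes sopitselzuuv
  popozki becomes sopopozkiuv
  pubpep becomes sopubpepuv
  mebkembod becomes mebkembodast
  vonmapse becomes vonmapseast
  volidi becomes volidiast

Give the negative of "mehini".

mehiniast

popozki and volidi both end in -i yet inflect differently (sopopozkiuv, volidiast), so the final letter is not what conditions the rule; the first letter is.
"mehini" begins with m-. The one such stem in the data (mebkembod → mebkembodast) adds -ast, so the same rule applies.
So mehini → mehiniast.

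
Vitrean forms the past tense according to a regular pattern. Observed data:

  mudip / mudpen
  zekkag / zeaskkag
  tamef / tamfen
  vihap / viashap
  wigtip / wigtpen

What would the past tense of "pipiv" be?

vihap and mudip both end in -p yet inflect differently (viashap, mudpen), so the final letter is not what conditions the rule; the last vowel is.
"pipiv" has last vowel 'i'. The stems whose last vowel is 'i' (mudip → mudpen, wigtip → wigtpen) delete the last vowel and add -en.
So pipiv → pipven.

pipven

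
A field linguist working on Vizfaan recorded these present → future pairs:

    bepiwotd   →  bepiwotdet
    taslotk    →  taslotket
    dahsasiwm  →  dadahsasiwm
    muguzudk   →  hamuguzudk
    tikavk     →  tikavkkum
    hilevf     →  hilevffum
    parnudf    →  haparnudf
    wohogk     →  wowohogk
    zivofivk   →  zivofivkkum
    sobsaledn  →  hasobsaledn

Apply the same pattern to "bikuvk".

"bikuvk" has second-to-last letter 'v'. The stems whose second-to-last letter is 'v' (hilevf → hilevffum, zivofivk → zivofivkkum, tikavk → tikavkkum) double the final consonant and add -um.
So bikuvk → bikuvkkum.

bikuvkkum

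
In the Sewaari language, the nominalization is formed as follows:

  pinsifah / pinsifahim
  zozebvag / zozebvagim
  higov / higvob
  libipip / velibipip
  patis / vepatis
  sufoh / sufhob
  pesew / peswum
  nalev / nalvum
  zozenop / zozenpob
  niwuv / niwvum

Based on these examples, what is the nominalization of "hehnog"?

sufoh and pinsifah both end in -h yet inflect differently (sufhob, pinsifahim), so the final letter is not what conditions the rule; the last vowel is.
"hehnog" has last vowel 'o'. The stems whose last vowel is 'o' (zozenop → zozenpob, sufoh → sufhob, higov → higvob) delete the last vowel and add -ob.
The other patterns: stems whose last vowel is 'a' add -im; stems whose last vowel is 'e' or 'u' delete the last vowel and add -um; stems whose last vowel is 'i' add the prefix ve-.
So hehnog → hehngob.

hehngob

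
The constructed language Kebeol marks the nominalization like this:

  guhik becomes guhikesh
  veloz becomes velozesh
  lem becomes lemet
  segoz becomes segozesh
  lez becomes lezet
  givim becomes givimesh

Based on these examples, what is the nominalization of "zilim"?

"zilim" has 2 vowels. The stems with 2 vowels (veloz → velozesh, segoz → segozesh, guhik → guhikesh) add -esh.
The other pattern: stems with 1 vowel add -et.
So zilim → zilimesh.

zilimesh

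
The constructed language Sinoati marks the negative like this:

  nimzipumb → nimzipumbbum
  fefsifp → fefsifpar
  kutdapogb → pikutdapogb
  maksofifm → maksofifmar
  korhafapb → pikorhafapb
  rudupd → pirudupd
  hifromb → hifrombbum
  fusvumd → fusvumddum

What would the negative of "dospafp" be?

dospafpar

"dospafp" has second-to-last letter 'f'. The stems whose second-to-last letter is 'f' (maksofifm → maksofifmar, fefsifp → fefsifpar) add -ar.
So dospafp → dospafpar.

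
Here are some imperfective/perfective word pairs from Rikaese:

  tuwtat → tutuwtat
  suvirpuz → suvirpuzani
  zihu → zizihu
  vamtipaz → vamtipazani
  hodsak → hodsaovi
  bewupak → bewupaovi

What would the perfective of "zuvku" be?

hodsak and tuwtat both have last vowel 'a' yet inflect differently (hodsaovi, tutuwtat), so the last vowel is not what conditions the rule; the final letter is.
"zuvku" ends in -u. The one such stem in the data (zihu → zizihu) repeats the first consonant+vowel as a prefix (as does tuwtat), so the same rule applies.
So zuvku → zuzuvku.

zuzuvku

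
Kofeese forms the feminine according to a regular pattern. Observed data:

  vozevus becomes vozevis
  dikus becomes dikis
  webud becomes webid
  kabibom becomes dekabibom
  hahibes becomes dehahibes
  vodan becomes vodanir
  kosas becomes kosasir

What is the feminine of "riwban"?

riwbanir

"riwban" has last vowel 'a'. The stems whose last vowel is 'a' (vodan → vodanir, kosas → kosasir) add -ir.
The other patterns: stems whose last vowel is 'u' change the last vowel to 'i'; stems whose last vowel is 'e' or 'o' add the prefix de-.
So riwban → riwbanir.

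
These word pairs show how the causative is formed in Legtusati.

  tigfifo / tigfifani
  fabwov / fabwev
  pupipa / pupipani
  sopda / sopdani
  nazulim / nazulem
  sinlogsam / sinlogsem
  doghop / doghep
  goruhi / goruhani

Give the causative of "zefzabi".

zefzabani

"zefzabi" ends in a vowel. The stems ending in a vowel (goruhi → goruhani, pupipa → pupipani, sopda → sopdani) drop the final letter and add -ani.
So zefzabi → zefzabani.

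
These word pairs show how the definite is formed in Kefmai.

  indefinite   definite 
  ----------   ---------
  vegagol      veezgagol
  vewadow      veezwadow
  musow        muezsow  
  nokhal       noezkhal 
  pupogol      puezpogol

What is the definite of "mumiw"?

muezmiw

Every pair shown (vegagol → veezgagol, vewadow → veezwadow, musow → muezsow, …) follows the same rule: insert -ez- after the first vowel.
So mumiw → muezmiw.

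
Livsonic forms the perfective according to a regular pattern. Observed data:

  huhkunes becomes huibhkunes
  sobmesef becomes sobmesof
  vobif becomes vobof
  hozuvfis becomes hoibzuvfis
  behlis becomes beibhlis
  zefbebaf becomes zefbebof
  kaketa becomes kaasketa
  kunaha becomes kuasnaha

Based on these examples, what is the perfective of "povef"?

"povef" ends in -f. The stems ending in -f (vobif → vobof, zefbebaf → zefbebof, sobmesef → sobmesof) change the last vowel to 'o'.
So povef → povof.

povof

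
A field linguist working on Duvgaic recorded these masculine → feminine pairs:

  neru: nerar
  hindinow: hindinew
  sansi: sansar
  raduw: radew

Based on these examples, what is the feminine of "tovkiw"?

"tovkiw" ends in a consonant. The stems ending in a consonant (raduw → radew, hindinow → hindinew) change the last vowel to 'e'.
The other pattern: stems ending in a vowel drop the final letter and add -ar.
So tovkiw → tovkew.

tovkew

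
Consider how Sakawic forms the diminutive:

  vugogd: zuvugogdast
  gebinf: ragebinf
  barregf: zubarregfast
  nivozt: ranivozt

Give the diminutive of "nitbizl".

barregf and gebinf both end in -f yet inflect differently (zubarregfast, ragebinf), so the final letter is not what conditions the rule; the second-to-last letter is.
"nitbizl" has second-to-last letter 'z'. The one such stem in the data (nivozt → ranivozt) adds the prefix ra-, so the same rule applies.
So nitbizl → ranitbizl.

ranitbizl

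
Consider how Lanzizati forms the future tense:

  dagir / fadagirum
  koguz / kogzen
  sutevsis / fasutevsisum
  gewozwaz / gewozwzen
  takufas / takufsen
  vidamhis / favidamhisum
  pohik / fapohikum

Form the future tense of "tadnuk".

tadnken

"tadnuk" has last vowel 'u'. The one such stem in the data (koguz → kogzen) deletes the last vowel and adds -en (as do gewozwaz, takufas), so the same rule applies.
So tadnuk → tadnken.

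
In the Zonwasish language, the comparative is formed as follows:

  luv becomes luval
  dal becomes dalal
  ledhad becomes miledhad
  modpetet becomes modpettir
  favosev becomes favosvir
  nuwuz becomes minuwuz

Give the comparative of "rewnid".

luv and favosev both end in -v yet inflect differently (luval, favosvir), so the final letter is not what conditions the rule; the number of vowels is.
"rewnid" has 2 vowels. The stems with 2 vowels (ledhad → miledhad, nuwuz → minuwuz) add the prefix mi-.
The other patterns: stems with 1 vowel add -al; stems with 3 vowels delete the last vowel and add -ir.
So rewnid → mirewnid.

mirewnid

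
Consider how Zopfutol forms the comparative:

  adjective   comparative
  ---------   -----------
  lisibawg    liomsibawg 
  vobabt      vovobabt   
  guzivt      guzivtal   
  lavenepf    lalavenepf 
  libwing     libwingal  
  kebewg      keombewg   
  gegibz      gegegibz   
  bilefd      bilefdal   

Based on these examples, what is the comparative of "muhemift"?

"muhemift" has second-to-last letter 'f'. The one such stem in the data (bilefd → bilefdal) adds -al, so the same rule applies.
The other patterns: stems whose second-to-last letter is 'w' insert -om- after the first vowel; stems whose second-to-last letter is 'b' or 'p' repeat the first consonant+vowel as a prefix.
So muhemift → muhemiftal.

muhemiftal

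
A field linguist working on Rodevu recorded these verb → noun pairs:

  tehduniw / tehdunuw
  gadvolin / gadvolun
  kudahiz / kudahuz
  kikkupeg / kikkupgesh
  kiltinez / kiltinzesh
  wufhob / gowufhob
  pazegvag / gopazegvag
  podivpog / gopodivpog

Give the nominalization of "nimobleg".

nimoblgesh

kudahiz and kiltinez both end in -z yet inflect differently (kudahuz, kiltinzesh), so the final letter is not what conditions the rule; the last vowel is.
"nimobleg" has last vowel 'e'. The stems whose last vowel is 'e' (kikkupeg → kikkupgesh, kiltinez → kiltinzesh) delete the last vowel and add -esh.
The other patterns: stems whose last vowel is 'i' change the last vowel to 'u'; stems whose last vowel is 'a' or 'o' add the prefix go-.
So nimobleg → nimoblgesh.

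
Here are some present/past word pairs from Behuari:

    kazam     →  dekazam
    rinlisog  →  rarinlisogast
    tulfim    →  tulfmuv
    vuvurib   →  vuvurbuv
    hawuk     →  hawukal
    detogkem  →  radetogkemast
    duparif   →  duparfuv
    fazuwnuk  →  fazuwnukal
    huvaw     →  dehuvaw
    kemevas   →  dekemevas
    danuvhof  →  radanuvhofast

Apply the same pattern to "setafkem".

kazam and tulfim both end in -m yet inflect differently (dekazam, tulfmuv), so the final letter is not what conditions the rule; the last vowel is.
"setafkem" has last vowel 'e'. The one such stem in the data (detogkem → radetogkemast) adds ra- … -ast around the stem, so the same rule applies.
The other patterns: stems whose last vowel is 'a' add the prefix de-; stems whose last vowel is 'u' add -al; stems whose last vowel is 'i' delete the last vowel and add -uv.
So setafkem → rasetafkemast.

rasetafkemast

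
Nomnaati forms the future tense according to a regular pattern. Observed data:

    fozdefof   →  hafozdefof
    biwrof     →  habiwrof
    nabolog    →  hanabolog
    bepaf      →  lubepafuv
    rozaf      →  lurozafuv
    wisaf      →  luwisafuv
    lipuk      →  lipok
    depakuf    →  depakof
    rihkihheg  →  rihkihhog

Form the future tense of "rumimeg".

fozdefof and bepaf both end in -f yet inflect differently (hafozdefof, lubepafuv), so the final letter is not what conditions the rule; the last vowel is.
"rumimeg" has last vowel 'e'. The one such stem in the data (rihkihheg → rihkihhog) changes the last vowel to 'o' (as do lipuk, depakuf), so the same rule applies.
The other patterns: stems whose last vowel is 'o' add the prefix ha-; stems whose last vowel is 'a' add lu- … -uv around the stem.
So rumimeg → rumimog.

rumimog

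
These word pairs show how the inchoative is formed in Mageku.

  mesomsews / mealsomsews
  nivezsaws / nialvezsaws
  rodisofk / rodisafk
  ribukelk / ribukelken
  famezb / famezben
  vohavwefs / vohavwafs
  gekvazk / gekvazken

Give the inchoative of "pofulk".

nivezsaws and vohavwefs both end in -s yet inflect differently (nialvezsaws, vohavwafs), so the final letter is not what conditions the rule; the second-to-last letter is.
"pofulk" has second-to-last letter 'l'. The one such stem in the data (ribukelk → ribukelken) adds -en, so the same rule applies.
The other patterns: stems whose second-to-last letter is 'w' insert -al- after the first vowel; stems whose second-to-last letter is 'f' change the last vowel to 'a'.
So pofulk → pofulken.

pofulken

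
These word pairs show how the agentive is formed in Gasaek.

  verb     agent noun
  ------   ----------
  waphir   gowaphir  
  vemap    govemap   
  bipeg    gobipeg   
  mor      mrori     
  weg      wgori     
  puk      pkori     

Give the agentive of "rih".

waphir and mor both end in -r yet inflect differently (gowaphir, mrori), so the final letter is not what conditions the rule; the number of vowels is.
"rih" has 1 vowel. The stems with 1 vowel (mor → mrori, weg → wgori, puk → pkori) delete the last vowel and add -ori.
The other pattern: stems with 2 vowels add the prefix go-.
So rih → rhori.

rhori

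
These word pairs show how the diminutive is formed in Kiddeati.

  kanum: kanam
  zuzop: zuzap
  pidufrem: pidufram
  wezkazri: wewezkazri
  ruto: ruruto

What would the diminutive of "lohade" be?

lolohade

"lohade" ends in a vowel. The stems ending in a vowel (wezkazri → wewezkazri, ruto → ruruto) repeat the first consonant+vowel as a prefix.
So lohade → lolohade.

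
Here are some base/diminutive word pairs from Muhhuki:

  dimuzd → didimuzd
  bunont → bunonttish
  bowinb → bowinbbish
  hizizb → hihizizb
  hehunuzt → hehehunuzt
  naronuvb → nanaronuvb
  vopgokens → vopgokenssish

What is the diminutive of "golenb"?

hehunuzt and bunont both end in -t yet inflect differently (hehehunuzt, bunonttish), so the final letter is not what conditions the rule; the second-to-last letter is.
"golenb" has second-to-last letter 'n'. The stems whose second-to-last letter is 'n' (vopgokens → vopgokenssish, bunont → bunonttish, bowinb → bowinbbish) double the final consonant and add -ish.
The other pattern: stems whose second-to-last letter is 'v' or 'z' repeat the first consonant+vowel as a prefix.
So golenb → golenbbish.

golenbbish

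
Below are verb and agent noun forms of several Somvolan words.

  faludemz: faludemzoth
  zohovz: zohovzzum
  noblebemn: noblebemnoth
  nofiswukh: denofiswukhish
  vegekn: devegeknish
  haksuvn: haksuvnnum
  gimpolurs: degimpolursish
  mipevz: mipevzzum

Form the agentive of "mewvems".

"mewvems" has second-to-last letter 'm'. The stems whose second-to-last letter is 'm' (faludemz → faludemzoth, noblebemn → noblebemnoth) add -oth.
The other patterns: stems whose second-to-last letter is 'v' double the final consonant and add -um; stems whose second-to-last letter is 'k' or 'r' add de- … -ish around the stem.
So mewvems → mewvemsoth.

mewvemsoth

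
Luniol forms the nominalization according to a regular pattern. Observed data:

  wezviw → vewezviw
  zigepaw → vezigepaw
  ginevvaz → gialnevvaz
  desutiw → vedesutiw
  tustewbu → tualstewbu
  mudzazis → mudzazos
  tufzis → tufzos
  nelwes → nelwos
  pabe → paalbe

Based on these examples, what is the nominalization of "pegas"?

pegos

desutiw and mudzazis both have last vowel 'i' yet inflect differently (vedesutiw, mudzazos), so the last vowel is not what conditions the rule; the final letter is.
"pegas" ends in -s. The stems ending in -s (mudzazis → mudzazos, tufzis → tufzos, nelwes → nelwos) change the last vowel to 'o'.
So pegas → pegos.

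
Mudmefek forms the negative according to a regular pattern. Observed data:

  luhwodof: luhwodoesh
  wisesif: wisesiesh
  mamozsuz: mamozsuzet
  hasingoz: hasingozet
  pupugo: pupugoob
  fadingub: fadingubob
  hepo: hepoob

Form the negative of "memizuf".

luhwodof and hasingoz both have last vowel 'o' yet inflect differently (luhwodoesh, hasingozet), so the last vowel is not what conditions the rule; the final letter is.
"memizuf" ends in -f. The stems ending in -f (luhwodof → luhwodoesh, wisesif → wisesiesh) drop the final letter and add -esh.
The other patterns: stems ending in -z add -et; stems ending in -b or -o add -ob.
So memizuf → memizuesh.

memizuesh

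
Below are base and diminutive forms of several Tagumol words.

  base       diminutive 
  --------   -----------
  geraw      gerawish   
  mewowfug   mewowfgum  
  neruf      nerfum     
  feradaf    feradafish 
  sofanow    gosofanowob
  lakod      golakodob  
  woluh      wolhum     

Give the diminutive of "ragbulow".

goragbulowob

"ragbulow" has last vowel 'o'. The stems whose last vowel is 'o' (lakod → golakodob, sofanow → gosofanowob) add go- … -ob around the stem.
So ragbulow → goragbulowob.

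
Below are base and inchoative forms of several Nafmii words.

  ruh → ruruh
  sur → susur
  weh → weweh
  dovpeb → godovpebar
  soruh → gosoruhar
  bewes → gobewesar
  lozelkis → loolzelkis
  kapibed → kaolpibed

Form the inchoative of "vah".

ruh and soruh both end in -h yet inflect differently (ruruh, gosoruhar), so the final letter is not what conditions the rule; the number of vowels is.
"vah" has 1 vowel. The stems with 1 vowel (ruh → ruruh, sur → susur, weh → weweh) repeat the first consonant+vowel as a prefix.
The other patterns: stems with 2 vowels add go- … -ar around the stem; stems with 3 vowels insert -ol- after the first vowel.
So vah → vavah.

vavah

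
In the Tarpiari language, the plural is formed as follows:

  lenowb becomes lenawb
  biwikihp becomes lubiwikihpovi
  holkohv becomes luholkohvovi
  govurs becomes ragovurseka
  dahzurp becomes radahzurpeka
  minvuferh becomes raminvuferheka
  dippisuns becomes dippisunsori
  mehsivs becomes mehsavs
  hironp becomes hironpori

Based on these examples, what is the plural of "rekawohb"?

lurekawohbovi

hironp and biwikihp both end in -p yet inflect differently (hironpori, lubiwikihpovi), so the final letter is not what conditions the rule; the second-to-last letter is.
"rekawohb" has second-to-last letter 'h'. The stems whose second-to-last letter is 'h' (biwikihp → lubiwikihpovi, holkohv → luholkohvovi) add lu- … -ovi around the stem.
So rekawohb → lurekawohbovi.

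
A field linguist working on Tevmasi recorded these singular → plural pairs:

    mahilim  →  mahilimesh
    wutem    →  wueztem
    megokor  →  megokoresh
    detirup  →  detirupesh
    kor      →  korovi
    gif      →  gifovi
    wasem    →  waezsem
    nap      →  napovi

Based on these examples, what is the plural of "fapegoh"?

wutem and mahilim both end in -m yet inflect differently (wueztem, mahilimesh), so the final letter is not what conditions the rule; the number of vowels is.
"fapegoh" has 3 vowels. The stems with 3 vowels (mahilim → mahilimesh, detirup → detirupesh, megokor → megokoresh) add -esh.
So fapegoh → fapegohesh.

fapegohesh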